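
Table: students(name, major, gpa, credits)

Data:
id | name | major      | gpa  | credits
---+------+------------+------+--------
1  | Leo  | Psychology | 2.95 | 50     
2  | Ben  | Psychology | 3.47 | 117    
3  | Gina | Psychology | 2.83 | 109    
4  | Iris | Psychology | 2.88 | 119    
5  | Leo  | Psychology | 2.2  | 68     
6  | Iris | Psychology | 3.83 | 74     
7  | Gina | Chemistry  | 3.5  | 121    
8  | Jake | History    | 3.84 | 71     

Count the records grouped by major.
SELECT major, COUNT(*) as count
FROM students
GROUP BY major

Result:
  Chemistry: 1
  History: 1
  Psychology: 6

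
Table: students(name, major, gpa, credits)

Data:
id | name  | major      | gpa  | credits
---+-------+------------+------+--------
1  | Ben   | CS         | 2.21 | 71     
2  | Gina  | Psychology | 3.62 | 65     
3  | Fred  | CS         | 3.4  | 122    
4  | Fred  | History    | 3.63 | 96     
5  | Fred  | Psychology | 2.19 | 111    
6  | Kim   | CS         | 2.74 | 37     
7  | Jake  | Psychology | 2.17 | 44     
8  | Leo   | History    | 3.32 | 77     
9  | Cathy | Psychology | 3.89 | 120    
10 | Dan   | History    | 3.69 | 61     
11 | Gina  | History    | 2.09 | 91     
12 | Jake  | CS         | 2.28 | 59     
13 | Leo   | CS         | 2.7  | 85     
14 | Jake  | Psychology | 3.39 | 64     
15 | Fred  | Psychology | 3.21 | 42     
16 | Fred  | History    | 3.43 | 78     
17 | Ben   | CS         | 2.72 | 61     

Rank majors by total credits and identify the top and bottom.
SELECT major, SUM(credits)
FROM students
GROUP BY major
ORDER BY SUM(credits)

All groups:
  History: 403
  CS: 435
  Psychology: 446

Highest: Psychology (446)
Lowest: History (403)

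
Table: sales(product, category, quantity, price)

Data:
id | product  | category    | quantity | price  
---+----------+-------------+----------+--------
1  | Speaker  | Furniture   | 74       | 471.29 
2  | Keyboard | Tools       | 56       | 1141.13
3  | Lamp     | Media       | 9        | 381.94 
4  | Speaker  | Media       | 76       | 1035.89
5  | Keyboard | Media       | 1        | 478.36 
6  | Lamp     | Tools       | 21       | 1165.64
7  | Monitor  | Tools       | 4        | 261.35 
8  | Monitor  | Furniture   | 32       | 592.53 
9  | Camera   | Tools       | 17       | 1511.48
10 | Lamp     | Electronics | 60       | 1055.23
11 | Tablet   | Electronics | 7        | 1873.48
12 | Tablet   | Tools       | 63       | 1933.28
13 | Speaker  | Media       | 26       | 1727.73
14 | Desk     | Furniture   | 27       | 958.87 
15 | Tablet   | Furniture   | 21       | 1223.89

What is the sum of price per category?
SELECT category, SUM(price) as result
FROM sales
GROUP BY category

Result:
  Electronics: 2928.71
  Furniture: 3246.58
  Media: 3623.92
  Tools: 6012.88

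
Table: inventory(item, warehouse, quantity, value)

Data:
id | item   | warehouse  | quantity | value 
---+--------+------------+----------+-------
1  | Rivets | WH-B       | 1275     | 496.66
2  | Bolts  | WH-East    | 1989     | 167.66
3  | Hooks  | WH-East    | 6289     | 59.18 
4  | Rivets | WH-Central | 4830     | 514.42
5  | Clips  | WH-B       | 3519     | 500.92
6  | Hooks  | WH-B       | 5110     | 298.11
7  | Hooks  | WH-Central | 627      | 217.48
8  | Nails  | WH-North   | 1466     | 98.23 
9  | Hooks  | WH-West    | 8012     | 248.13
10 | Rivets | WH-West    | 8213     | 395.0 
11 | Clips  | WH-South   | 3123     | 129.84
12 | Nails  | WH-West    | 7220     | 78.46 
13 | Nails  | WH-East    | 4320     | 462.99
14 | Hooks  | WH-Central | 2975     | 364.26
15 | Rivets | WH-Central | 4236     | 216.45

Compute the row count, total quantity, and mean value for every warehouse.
SELECT warehouse,
       COUNT(*) as cnt,
       SUM(quantity) as total_quantity,
       AVG(value) as avg_value
FROM inventory
GROUP BY warehouse

Result:
  WH-B: 3 records, 9904 total quantity, 431.90 avg value
  WH-Central: 4 records, 12668 total quantity, 328.15 avg value
  WH-East: 3 records, 12598 total quantity, 229.94 avg value
  WH-North: 1 records, 1466 total quantity, 98.23 avg value
  WH-South: 1 records, 3123 total quantity, 129.84 avg value
  WH-West: 3 records, 23445 total quantity, 240.53 avg value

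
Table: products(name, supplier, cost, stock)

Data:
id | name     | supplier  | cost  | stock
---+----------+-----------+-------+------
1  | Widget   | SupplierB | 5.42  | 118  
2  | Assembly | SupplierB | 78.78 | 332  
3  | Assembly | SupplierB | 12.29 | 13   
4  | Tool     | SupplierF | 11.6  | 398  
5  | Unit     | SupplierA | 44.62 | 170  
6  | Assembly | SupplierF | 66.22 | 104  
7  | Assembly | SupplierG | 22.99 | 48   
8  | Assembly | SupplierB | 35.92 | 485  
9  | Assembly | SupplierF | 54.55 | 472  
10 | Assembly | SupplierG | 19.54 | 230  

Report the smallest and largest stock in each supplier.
SELECT supplier, MIN(stock), MAX(stock)
FROM products
GROUP BY supplier

Result:
  SupplierA: min=170, max=170
  SupplierB: min=13, max=485
  SupplierF: min=104, max=472
  SupplierG: min=48, max=230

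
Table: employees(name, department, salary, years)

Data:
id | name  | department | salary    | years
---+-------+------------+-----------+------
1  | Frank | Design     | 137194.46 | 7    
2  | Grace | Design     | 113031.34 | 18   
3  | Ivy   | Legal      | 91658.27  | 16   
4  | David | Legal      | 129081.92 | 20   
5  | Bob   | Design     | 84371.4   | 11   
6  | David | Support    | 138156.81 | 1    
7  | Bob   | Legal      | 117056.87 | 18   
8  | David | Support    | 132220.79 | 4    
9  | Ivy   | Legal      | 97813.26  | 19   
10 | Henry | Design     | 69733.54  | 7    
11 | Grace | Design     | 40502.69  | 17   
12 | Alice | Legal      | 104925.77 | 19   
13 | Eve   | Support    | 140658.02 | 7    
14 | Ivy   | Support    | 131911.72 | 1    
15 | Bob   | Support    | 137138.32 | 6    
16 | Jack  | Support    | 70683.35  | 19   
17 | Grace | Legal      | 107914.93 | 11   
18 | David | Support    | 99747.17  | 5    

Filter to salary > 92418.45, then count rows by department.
SELECT department, COUNT(*)
FROM employees
WHERE salary > 92418.45
GROUP BY department

Note: WHERE filters rows before grouping.

Result:
  Design: 2
  Legal: 5
  Support: 6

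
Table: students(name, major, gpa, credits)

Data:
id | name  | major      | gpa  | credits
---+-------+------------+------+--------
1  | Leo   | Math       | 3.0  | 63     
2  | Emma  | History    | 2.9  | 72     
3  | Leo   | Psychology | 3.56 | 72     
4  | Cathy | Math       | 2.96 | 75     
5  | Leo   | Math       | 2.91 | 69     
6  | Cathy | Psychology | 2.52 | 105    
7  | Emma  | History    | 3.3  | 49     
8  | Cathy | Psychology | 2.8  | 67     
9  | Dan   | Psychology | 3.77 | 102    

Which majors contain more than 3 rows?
SELECT major, COUNT(*) as cnt
FROM students
GROUP BY major
HAVING COUNT(*) > 3

Result:
  Psychology: 4

Note: HAVING filters groups after aggregation, WHERE filters rows before.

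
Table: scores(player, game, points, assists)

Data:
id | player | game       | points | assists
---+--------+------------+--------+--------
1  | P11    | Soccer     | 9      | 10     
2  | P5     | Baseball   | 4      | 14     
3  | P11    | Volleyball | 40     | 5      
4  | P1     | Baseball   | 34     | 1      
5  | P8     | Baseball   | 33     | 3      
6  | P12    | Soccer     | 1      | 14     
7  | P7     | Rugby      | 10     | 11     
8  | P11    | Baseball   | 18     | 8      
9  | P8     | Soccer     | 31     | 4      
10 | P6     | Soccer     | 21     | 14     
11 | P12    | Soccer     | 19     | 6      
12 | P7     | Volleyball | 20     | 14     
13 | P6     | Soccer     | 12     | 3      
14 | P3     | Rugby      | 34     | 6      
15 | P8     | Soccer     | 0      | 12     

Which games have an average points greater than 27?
SELECT game, AVG(points)
FROM scores
GROUP BY game
HAVING AVG(points) > 27

Result:
  Volleyball: avg=30.00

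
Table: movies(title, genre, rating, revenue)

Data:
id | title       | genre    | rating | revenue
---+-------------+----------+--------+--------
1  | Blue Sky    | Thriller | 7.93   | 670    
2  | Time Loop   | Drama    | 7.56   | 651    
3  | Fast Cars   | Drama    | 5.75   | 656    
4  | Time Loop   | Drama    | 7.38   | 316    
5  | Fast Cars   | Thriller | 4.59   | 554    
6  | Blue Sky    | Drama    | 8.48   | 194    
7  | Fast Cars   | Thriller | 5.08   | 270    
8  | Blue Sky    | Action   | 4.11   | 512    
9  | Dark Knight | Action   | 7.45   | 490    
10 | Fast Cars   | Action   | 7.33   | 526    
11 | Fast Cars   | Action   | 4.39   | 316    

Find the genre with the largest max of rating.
SELECT genre, MAX(rating) as val
FROM movies
GROUP BY genre
ORDER BY val DESC
LIMIT 1

Result: Drama with max(rating) = 8.48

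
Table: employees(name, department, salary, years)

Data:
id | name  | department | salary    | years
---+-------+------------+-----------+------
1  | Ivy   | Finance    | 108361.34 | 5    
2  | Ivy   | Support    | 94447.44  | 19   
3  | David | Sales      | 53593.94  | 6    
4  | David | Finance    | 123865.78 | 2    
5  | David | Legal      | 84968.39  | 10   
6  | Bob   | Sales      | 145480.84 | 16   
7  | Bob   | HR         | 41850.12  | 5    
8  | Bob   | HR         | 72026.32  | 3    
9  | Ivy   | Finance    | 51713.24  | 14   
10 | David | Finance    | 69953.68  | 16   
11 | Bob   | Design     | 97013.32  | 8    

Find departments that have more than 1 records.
SELECT department, COUNT(*) as cnt
FROM employees
GROUP BY department
HAVING COUNT(*) > 1

Result:
  Finance: 4
  HR: 2
  Sales: 2

Note: HAVING filters groups after aggregation, WHERE filters rows before.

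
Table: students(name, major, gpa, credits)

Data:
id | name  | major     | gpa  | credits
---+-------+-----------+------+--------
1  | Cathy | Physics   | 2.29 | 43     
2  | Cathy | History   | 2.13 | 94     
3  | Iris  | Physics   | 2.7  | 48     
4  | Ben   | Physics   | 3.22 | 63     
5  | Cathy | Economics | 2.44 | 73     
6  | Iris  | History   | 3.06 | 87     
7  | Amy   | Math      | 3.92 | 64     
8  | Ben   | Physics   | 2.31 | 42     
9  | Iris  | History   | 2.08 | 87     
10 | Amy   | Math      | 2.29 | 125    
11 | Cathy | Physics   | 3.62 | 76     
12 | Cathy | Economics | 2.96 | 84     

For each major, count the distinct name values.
SELECT major, COUNT(DISTINCT name)
FROM students
GROUP BY major

Result:
  Economics: 1 distinct
  History: 2 distinct
  Math: 1 distinct
  Physics: 3 distinct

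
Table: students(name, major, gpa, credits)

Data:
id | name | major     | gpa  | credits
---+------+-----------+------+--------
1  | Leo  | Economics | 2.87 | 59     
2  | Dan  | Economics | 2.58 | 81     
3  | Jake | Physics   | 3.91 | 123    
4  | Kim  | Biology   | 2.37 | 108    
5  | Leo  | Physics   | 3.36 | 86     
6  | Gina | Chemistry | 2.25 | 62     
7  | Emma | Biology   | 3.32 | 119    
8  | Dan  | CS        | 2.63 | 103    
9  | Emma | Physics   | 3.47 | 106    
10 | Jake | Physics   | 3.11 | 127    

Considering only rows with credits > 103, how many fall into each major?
SELECT major, COUNT(*)
FROM students
WHERE credits > 103
GROUP BY major

Note: WHERE filters rows before grouping.

Result:
  Biology: 2
  Physics: 3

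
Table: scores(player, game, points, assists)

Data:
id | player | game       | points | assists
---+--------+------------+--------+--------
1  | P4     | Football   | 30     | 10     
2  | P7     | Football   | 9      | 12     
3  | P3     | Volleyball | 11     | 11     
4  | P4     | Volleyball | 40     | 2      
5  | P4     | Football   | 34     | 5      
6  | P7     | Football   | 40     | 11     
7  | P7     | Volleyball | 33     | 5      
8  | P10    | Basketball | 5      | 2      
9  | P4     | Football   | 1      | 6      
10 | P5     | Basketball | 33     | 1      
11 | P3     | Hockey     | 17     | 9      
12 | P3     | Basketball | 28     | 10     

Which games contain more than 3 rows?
SELECT game, COUNT(*) as cnt
FROM scores
GROUP BY game
HAVING COUNT(*) > 3

Result:
  Football: 5

Note: HAVING filters groups after aggregation, WHERE filters rows before.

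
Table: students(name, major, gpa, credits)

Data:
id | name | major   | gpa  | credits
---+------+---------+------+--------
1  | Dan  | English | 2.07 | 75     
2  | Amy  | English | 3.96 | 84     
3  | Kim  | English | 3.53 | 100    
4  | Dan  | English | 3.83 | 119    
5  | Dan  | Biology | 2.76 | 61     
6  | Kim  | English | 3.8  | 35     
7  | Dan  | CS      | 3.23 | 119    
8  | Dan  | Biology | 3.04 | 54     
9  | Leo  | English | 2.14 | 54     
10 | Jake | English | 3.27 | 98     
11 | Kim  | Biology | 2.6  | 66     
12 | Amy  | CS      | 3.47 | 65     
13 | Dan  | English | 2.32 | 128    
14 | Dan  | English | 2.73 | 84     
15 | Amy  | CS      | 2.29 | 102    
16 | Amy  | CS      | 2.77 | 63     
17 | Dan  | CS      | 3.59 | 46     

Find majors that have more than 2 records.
SELECT major, COUNT(*) as cnt
FROM students
GROUP BY major
HAVING COUNT(*) > 2

Result:
  Biology: 3
  CS: 5
  English: 9

Note: HAVING filters groups after aggregation, WHERE filters rows before.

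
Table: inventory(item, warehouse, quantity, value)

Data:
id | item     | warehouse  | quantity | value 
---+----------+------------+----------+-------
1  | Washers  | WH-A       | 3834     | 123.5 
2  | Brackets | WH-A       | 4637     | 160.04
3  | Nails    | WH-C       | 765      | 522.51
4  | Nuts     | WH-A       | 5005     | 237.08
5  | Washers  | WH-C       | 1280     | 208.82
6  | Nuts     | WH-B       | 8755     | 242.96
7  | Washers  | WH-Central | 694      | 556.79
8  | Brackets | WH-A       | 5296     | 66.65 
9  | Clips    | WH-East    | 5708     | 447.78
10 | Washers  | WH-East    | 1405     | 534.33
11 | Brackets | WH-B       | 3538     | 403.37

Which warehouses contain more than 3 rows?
SELECT warehouse, COUNT(*) as cnt
FROM inventory
GROUP BY warehouse
HAVING COUNT(*) > 3

Result:
  WH-A: 4

Note: HAVING filters groups after aggregation, WHERE filters rows before.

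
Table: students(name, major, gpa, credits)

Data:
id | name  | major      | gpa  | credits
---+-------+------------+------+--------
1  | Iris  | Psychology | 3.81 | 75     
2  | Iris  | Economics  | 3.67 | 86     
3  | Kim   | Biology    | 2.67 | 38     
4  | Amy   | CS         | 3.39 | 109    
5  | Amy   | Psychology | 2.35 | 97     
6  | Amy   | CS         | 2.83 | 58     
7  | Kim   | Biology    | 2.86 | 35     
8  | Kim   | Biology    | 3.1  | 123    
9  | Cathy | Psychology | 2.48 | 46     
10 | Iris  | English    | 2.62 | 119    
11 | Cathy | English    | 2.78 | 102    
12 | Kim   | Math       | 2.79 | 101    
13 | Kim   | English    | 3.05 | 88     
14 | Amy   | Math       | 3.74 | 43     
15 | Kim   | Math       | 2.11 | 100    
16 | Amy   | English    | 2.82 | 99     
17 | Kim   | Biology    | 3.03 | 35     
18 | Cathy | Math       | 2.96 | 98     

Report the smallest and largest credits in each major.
SELECT major, MIN(credits), MAX(credits)
FROM students
GROUP BY major

Result:
  Biology: min=35, max=123
  CS: min=58, max=109
  Economics: min=86, max=86
  English: min=88, max=119
  Math: min=43, max=101
  Psychology: min=46, max=97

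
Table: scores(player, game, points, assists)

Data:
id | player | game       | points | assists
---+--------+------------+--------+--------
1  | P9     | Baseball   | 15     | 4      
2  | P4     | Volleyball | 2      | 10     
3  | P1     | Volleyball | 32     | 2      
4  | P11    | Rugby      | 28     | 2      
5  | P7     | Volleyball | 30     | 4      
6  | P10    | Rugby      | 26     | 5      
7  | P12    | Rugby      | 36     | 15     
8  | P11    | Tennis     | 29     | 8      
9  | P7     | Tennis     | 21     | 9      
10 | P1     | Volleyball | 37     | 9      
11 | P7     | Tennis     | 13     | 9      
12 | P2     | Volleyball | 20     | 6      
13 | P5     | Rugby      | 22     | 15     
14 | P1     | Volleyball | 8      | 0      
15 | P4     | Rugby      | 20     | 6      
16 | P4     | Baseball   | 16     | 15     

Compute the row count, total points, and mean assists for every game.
SELECT game,
       COUNT(*) as cnt,
       SUM(points) as total_points,
       AVG(assists) as avg_assists
FROM scores
GROUP BY game

Result:
  Baseball: 2 records, 31 total points, 9.50 avg assists
  Rugby: 5 records, 132 total points, 8.60 avg assists
  Tennis: 3 records, 63 total points, 8.67 avg assists
  Volleyball: 6 records, 129 total points, 5.17 avg assists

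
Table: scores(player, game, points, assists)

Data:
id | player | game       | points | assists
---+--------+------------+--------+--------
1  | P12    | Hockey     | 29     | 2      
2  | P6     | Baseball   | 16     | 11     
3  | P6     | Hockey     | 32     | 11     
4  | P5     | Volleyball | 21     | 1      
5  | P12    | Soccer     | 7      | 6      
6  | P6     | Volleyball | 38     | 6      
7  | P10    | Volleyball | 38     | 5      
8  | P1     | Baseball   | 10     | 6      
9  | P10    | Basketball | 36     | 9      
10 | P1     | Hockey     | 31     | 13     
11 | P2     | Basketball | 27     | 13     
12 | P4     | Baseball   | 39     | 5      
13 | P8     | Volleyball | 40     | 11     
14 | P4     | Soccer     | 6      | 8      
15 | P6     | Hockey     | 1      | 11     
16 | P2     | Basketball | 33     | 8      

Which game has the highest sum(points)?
SELECT game, SUM(points) as val
FROM scores
GROUP BY game
ORDER BY val DESC
LIMIT 1

Result: Volleyball with sum(points) = 137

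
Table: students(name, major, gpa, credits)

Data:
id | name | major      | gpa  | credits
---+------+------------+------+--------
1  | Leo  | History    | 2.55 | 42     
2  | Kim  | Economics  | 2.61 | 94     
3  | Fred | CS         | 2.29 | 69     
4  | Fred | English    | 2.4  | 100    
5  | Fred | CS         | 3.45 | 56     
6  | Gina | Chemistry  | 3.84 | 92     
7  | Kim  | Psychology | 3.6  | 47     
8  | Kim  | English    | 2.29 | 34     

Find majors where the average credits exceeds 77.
SELECT major, AVG(credits)
FROM students
GROUP BY major
HAVING AVG(credits) > 77

Result:
  Chemistry: avg=92.00
  Economics: avg=94.00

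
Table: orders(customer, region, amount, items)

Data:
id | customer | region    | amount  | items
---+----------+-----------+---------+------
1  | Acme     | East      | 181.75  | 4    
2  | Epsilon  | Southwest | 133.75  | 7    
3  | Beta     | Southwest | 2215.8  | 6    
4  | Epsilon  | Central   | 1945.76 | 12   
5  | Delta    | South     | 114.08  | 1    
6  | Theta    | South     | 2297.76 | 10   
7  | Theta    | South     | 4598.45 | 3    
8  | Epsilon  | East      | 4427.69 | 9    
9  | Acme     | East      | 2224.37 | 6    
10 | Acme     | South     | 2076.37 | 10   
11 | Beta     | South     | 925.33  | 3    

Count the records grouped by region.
SELECT region, COUNT(*) as count
FROM orders
GROUP BY region

Result:
  Central: 1
  East: 3
  South: 5
  Southwest: 2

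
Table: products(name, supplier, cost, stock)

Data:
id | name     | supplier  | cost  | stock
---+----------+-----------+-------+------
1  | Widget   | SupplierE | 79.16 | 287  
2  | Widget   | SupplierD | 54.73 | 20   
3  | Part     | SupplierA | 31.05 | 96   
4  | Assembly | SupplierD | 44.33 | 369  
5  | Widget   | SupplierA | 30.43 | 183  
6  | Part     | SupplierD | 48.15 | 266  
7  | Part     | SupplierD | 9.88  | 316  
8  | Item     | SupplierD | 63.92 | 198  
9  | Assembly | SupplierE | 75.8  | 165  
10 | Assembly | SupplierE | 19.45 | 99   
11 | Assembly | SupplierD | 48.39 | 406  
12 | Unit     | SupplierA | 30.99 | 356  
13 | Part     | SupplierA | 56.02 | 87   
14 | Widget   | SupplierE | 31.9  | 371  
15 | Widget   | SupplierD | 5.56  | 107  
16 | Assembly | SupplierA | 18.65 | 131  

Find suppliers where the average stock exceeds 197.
SELECT supplier, AVG(stock)
FROM products
GROUP BY supplier
HAVING AVG(stock) > 197

Result:
  SupplierD: avg=240.29
  SupplierE: avg=230.50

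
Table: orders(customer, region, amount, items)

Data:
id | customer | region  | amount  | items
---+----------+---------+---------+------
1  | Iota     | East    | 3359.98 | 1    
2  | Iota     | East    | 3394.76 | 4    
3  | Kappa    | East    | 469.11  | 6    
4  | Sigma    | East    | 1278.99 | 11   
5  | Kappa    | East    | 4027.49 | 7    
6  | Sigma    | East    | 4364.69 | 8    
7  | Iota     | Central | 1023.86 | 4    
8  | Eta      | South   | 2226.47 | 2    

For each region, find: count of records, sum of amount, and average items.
SELECT region,
       COUNT(*) as cnt,
       SUM(amount) as total_amount,
       AVG(items) as avg_items
FROM orders
GROUP BY region

Result:
  Central: 1 records, 1023.86 total amount, 4.00 avg items
  East: 6 records, 16895.02 total amount, 6.17 avg items
  South: 1 records, 2226.47 total amount, 2.00 avg items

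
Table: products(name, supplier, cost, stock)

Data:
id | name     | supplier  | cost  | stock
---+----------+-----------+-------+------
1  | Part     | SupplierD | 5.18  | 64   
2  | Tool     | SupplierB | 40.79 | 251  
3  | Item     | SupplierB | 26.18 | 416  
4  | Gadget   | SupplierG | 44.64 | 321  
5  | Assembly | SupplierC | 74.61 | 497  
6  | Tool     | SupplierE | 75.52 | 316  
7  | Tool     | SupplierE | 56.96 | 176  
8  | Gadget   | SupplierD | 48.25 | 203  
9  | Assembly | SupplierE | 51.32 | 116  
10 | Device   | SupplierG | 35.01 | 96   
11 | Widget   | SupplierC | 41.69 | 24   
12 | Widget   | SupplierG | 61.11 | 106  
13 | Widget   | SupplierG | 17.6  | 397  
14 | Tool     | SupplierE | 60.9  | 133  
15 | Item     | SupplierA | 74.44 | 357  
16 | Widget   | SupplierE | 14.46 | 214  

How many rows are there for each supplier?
SELECT supplier, COUNT(*) as count
FROM products
GROUP BY supplier

Result:
  SupplierA: 1
  SupplierB: 2
  SupplierC: 2
  SupplierD: 2
  SupplierE: 5
  SupplierG: 4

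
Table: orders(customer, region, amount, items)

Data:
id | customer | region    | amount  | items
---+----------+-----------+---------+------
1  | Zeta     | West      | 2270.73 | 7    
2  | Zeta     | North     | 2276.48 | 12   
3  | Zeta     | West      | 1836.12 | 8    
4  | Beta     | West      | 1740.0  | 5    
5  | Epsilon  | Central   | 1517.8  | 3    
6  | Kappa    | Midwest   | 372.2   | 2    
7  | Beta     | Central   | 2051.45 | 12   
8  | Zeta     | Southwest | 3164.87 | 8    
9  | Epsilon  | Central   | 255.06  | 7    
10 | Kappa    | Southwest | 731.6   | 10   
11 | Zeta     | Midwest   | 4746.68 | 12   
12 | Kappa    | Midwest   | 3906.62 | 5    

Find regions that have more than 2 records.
SELECT region, COUNT(*) as cnt
FROM orders
GROUP BY region
HAVING COUNT(*) > 2

Result:
  Central: 3
  Midwest: 3
  West: 3

Note: HAVING filters groups after aggregation, WHERE filters rows before.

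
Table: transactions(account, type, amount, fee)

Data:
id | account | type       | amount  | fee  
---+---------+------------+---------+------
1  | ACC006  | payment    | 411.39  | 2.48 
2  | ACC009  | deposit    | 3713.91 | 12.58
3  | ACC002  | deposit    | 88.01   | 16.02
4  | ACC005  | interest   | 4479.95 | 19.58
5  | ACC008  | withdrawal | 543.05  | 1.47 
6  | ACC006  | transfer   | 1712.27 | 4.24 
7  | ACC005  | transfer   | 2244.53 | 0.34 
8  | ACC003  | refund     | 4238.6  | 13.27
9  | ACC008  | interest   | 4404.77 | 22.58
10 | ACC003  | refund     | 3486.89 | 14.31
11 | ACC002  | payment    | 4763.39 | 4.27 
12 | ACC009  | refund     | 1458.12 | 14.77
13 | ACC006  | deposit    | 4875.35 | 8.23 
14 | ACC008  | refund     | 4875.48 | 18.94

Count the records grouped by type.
SELECT type, COUNT(*) as count
FROM transactions
GROUP BY type

Result:
  deposit: 3
  interest: 2
  payment: 2
  refund: 4
  transfer: 2
  withdrawal: 1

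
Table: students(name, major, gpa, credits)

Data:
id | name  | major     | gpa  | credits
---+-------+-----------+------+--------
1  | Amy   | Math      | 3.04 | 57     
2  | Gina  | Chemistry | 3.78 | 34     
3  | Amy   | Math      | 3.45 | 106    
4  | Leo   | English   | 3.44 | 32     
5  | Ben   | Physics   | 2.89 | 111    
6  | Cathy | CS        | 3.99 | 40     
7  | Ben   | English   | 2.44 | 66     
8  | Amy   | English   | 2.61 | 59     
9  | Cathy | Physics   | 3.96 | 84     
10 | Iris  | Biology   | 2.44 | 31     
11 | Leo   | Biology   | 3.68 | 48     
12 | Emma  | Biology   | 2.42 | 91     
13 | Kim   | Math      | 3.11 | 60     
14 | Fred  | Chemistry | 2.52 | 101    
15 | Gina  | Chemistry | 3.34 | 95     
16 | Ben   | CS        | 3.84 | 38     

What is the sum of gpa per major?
SELECT major, SUM(gpa) as result
FROM students
GROUP BY major

Result:
  Biology: 8.54
  CS: 7.83
  Chemistry: 9.64
  English: 8.49
  Math: 9.60
  Physics: 6.85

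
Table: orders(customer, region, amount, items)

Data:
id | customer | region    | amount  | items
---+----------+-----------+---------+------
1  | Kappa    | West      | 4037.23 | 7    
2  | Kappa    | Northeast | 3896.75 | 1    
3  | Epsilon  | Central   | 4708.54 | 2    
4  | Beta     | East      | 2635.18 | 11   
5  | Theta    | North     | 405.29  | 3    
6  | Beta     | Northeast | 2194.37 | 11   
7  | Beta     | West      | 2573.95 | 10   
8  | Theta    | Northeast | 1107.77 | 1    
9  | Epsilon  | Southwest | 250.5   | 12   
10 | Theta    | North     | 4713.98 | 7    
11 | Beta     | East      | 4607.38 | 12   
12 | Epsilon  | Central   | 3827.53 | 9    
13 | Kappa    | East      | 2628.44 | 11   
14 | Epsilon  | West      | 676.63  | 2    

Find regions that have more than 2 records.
SELECT region, COUNT(*) as cnt
FROM orders
GROUP BY region
HAVING COUNT(*) > 2

Result:
  East: 3
  Northeast: 3
  West: 3

Note: HAVING filters groups after aggregation, WHERE filters rows before.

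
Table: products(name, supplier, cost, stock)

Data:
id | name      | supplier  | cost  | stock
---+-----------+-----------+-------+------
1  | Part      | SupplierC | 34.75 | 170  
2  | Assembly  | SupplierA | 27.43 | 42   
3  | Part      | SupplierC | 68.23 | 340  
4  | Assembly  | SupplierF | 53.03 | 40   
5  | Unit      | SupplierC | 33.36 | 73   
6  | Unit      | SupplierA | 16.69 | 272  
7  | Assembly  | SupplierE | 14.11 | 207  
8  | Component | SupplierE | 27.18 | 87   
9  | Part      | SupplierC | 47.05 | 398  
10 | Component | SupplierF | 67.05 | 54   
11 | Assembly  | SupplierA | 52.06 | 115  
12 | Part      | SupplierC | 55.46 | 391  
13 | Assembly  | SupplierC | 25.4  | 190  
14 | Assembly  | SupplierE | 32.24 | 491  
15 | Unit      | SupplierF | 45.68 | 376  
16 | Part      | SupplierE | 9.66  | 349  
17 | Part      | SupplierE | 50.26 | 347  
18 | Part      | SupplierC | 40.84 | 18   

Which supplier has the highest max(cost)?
SELECT supplier, MAX(cost) as val
FROM products
GROUP BY supplier
ORDER BY val DESC
LIMIT 1

Result: SupplierC with max(cost) = 68.23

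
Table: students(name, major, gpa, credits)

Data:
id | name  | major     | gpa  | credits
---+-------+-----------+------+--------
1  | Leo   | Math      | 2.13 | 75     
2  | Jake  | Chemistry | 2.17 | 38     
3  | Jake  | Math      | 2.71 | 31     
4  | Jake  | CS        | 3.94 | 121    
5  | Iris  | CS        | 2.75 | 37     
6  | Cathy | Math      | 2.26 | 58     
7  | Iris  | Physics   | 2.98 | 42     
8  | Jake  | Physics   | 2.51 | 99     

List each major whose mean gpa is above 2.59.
SELECT major, AVG(gpa)
FROM students
GROUP BY major
HAVING AVG(gpa) > 2.59

Result:
  CS: avg=3.35
  Physics: avg=2.75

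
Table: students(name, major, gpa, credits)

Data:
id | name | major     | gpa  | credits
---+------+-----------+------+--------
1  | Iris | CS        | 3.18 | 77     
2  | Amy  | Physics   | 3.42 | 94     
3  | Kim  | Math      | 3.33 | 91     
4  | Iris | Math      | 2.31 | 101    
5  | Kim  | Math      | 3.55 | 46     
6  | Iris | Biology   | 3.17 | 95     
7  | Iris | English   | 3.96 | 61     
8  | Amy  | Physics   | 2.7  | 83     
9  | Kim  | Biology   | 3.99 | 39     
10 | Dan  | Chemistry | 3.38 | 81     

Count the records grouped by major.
SELECT major, COUNT(*) as count
FROM students
GROUP BY major

Result:
  Biology: 2
  CS: 1
  Chemistry: 1
  English: 1
  Math: 3
  Physics: 2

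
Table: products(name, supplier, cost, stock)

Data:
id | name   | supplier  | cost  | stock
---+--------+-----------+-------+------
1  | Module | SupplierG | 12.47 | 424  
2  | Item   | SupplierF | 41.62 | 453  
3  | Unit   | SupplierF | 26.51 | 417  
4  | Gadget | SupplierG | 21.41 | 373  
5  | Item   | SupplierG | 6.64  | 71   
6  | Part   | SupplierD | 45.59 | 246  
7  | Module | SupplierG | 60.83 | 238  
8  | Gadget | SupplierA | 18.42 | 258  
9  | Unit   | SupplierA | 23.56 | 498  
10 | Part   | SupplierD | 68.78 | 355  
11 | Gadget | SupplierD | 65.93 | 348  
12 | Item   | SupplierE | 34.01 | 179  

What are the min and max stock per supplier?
SELECT supplier, MIN(stock), MAX(stock)
FROM products
GROUP BY supplier

Result:
  SupplierA: min=258, max=498
  SupplierD: min=246, max=355
  SupplierE: min=179, max=179
  SupplierF: min=417, max=453
  SupplierG: min=71, max=424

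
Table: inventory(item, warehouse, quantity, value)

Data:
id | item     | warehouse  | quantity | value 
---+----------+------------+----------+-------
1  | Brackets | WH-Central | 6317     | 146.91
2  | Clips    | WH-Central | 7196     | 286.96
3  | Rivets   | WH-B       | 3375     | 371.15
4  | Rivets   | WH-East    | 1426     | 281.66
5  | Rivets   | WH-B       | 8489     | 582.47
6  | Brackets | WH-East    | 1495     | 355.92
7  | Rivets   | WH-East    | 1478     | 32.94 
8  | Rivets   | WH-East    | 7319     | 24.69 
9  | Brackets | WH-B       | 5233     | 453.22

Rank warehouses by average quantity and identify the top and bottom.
SELECT warehouse, AVG(quantity)
FROM inventory
GROUP BY warehouse
ORDER BY AVG(quantity)

All groups:
  WH-East: 2929.50
  WH-B: 5699.00
  WH-Central: 6756.50

Highest: WH-Central (6756.50)
Lowest: WH-East (2929.50)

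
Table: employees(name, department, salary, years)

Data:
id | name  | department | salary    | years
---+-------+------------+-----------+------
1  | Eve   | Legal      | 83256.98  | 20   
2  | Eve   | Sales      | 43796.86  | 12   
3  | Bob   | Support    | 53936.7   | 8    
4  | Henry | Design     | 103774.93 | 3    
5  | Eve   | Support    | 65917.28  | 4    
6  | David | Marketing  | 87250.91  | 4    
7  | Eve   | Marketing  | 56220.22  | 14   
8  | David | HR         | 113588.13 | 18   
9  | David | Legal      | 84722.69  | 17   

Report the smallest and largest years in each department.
SELECT department, MIN(years), MAX(years)
FROM employees
GROUP BY department

Result:
  Design: min=3, max=3
  HR: min=18, max=18
  Legal: min=17, max=20
  Marketing: min=4, max=14
  Sales: min=12, max=12
  Support: min=4, max=8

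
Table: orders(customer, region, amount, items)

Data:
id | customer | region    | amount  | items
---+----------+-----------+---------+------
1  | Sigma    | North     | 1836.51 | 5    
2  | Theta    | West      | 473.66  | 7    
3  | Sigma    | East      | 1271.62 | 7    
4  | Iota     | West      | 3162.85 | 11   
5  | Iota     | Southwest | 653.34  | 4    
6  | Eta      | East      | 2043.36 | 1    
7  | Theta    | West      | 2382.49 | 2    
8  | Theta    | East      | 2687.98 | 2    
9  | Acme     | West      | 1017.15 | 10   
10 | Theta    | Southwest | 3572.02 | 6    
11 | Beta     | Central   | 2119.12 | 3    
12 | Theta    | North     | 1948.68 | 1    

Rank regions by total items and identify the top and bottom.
SELECT region, SUM(items)
FROM orders
GROUP BY region
ORDER BY SUM(items)

All groups:
  Central: 3
  North: 6
  East: 10
  Southwest: 10
  West: 30

Highest: West (30)
Lowest: Central (3)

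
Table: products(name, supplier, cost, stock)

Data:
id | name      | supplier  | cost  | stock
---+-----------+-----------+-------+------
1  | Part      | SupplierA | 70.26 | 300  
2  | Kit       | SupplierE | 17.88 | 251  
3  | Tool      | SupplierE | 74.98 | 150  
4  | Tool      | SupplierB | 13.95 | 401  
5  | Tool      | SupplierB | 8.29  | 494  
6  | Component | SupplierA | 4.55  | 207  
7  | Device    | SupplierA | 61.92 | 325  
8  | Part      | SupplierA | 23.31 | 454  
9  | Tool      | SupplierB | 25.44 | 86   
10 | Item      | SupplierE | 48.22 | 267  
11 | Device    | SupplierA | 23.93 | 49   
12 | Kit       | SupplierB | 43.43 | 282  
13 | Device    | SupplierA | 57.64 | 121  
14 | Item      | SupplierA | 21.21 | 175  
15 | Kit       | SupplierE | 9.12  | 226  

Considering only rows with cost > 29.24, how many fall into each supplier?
SELECT supplier, COUNT(*)
FROM products
WHERE cost > 29.24
GROUP BY supplier

Note: WHERE filters rows before grouping.

Result:
  SupplierA: 3
  SupplierB: 1
  SupplierE: 2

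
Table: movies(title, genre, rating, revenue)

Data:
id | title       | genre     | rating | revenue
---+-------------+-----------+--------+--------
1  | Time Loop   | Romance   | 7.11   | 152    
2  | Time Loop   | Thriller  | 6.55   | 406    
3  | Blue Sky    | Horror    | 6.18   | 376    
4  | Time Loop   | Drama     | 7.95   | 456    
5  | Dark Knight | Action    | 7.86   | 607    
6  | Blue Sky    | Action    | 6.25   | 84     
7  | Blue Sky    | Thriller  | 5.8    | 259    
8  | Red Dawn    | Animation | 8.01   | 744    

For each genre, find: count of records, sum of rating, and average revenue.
SELECT genre,
       COUNT(*) as cnt,
       SUM(rating) as total_rating,
       AVG(revenue) as avg_revenue
FROM movies
GROUP BY genre

Result:
  Action: 2 records, 14.11 total rating, 345.50 avg revenue
  Animation: 1 records, 8.01 total rating, 744.00 avg revenue
  Drama: 1 records, 7.95 total rating, 456.00 avg revenue
  Horror: 1 records, 6.18 total rating, 376.00 avg revenue
  Romance: 1 records, 7.11 total rating, 152.00 avg revenue
  Thriller: 2 records, 12.35 total rating, 332.50 avg revenue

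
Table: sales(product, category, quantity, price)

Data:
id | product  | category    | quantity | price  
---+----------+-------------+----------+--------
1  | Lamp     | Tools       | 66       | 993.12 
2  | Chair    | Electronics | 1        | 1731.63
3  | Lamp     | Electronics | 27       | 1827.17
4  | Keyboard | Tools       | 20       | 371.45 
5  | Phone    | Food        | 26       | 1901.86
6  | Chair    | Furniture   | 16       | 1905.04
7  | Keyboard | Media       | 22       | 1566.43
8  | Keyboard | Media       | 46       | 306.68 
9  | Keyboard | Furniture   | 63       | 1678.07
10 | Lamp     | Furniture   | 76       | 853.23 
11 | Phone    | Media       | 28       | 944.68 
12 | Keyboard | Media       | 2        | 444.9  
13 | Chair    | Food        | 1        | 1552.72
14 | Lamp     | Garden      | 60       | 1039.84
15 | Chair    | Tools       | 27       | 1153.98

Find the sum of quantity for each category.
SELECT category, SUM(quantity) as result
FROM sales
GROUP BY category

Result:
  Electronics: 28
  Food: 27
  Furniture: 155
  Garden: 60
  Media: 98
  Tools: 113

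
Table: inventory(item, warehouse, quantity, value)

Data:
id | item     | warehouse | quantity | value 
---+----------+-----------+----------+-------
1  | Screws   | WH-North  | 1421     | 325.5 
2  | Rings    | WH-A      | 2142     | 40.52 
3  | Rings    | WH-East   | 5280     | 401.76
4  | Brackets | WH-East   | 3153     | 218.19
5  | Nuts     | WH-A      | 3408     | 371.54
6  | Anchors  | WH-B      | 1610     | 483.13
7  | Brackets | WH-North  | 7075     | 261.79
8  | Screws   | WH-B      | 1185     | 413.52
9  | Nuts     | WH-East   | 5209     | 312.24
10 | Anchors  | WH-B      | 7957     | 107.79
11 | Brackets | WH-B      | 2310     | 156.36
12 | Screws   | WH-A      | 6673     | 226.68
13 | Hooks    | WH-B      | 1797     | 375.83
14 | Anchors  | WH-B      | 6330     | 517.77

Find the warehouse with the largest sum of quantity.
SELECT warehouse, SUM(quantity) as val
FROM inventory
GROUP BY warehouse
ORDER BY val DESC
LIMIT 1

Result: WH-B with sum(quantity) = 21189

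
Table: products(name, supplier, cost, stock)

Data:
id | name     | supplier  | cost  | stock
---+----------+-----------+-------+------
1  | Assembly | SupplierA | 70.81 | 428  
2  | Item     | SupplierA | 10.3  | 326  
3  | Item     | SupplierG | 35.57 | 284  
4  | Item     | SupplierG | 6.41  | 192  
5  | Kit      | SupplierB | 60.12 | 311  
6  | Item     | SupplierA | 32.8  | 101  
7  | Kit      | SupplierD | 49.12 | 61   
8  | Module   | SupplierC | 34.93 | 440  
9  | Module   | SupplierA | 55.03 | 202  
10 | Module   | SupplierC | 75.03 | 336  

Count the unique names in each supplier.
SELECT supplier, COUNT(DISTINCT name)
FROM products
GROUP BY supplier

Result:
  SupplierA: 3 distinct
  SupplierB: 1 distinct
  SupplierC: 1 distinct
  SupplierD: 1 distinct
  SupplierG: 1 distinct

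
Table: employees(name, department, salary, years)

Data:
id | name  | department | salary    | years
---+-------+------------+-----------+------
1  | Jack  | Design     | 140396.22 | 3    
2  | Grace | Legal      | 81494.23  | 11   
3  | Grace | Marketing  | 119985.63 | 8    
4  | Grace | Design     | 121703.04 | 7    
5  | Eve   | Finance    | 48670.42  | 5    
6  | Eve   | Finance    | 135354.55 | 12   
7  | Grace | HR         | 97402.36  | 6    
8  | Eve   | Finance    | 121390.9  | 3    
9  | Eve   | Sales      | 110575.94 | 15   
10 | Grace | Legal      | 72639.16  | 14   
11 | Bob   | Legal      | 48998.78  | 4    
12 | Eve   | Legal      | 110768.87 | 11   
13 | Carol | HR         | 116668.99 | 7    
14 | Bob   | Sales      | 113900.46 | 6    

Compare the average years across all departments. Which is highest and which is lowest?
SELECT department, AVG(years)
FROM employees
GROUP BY department
ORDER BY AVG(years)

All groups:
  Design: 5.00
  HR: 6.50
  Finance: 6.67
  Marketing: 8.00
  Legal: 10.00
  Sales: 10.50

Highest: Sales (10.50)
Lowest: Design (5.00)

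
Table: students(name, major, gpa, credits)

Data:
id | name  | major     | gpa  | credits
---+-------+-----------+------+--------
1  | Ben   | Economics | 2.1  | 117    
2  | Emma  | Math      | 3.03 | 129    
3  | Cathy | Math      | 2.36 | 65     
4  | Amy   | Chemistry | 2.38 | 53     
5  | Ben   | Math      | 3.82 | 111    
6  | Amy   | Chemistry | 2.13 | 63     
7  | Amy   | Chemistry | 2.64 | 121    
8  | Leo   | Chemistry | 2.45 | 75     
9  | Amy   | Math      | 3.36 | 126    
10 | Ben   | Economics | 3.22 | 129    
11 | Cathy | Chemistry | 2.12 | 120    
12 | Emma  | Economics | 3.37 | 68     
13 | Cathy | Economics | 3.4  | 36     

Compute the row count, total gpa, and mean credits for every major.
SELECT major,
       COUNT(*) as cnt,
       SUM(gpa) as total_gpa,
       AVG(credits) as avg_credits
FROM students
GROUP BY major

Result:
  Chemistry: 5 records, 11.72 total gpa, 86.40 avg credits
  Economics: 4 records, 12.09 total gpa, 87.50 avg credits
  Math: 4 records, 12.57 total gpa, 107.75 avg credits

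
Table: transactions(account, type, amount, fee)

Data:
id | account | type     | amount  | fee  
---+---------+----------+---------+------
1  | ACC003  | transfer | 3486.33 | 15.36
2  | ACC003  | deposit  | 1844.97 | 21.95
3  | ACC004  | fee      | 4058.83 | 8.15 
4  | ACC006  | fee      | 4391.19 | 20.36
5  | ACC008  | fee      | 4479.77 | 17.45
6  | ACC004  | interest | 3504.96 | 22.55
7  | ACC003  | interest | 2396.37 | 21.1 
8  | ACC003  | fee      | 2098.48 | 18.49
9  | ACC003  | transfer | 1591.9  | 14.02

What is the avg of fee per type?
SELECT type, AVG(fee) as result
FROM transactions
GROUP BY type

Result:
  deposit: 21.95
  fee: 16.11
  interest: 21.83
  transfer: 14.69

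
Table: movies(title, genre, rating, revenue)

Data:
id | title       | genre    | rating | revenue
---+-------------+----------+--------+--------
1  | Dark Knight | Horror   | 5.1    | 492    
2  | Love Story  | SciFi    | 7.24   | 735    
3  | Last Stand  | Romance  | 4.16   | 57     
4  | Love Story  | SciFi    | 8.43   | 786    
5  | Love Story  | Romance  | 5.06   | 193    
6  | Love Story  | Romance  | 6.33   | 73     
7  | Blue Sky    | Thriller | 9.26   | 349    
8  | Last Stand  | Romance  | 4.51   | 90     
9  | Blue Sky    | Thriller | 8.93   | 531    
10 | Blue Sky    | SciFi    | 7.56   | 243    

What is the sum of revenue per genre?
SELECT genre, SUM(revenue) as result
FROM movies
GROUP BY genre

Result:
  Horror: 492
  Romance: 413
  SciFi: 1764
  Thriller: 880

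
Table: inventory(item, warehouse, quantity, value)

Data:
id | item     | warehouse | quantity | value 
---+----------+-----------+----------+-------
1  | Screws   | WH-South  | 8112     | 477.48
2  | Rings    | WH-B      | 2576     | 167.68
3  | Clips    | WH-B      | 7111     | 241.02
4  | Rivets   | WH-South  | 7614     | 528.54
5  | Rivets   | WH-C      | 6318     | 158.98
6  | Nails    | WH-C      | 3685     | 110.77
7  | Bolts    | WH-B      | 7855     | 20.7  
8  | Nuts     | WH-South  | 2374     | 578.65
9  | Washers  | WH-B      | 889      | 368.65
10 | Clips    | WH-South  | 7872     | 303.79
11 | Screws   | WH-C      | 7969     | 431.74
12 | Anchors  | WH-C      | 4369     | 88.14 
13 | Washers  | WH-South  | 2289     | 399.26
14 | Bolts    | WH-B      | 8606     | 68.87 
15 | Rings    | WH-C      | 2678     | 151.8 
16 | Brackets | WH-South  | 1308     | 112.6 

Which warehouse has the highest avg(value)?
SELECT warehouse, AVG(value) as val
FROM inventory
GROUP BY warehouse
ORDER BY val DESC
LIMIT 1

Result: WH-South with avg(value) = 400.05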